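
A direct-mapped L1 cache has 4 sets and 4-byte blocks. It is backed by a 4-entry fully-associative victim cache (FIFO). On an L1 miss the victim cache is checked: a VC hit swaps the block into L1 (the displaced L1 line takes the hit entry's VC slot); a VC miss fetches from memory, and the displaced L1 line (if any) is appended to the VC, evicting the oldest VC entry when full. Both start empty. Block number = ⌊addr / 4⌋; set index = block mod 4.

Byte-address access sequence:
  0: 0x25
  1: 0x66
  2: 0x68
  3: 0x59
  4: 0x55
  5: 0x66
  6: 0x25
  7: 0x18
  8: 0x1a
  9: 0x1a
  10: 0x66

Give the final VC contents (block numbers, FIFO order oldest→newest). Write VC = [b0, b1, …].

VC = [9, 26, 21, 22]

0: 0x25 (blk 9, set 1) → MISS  vc=[]
1: 0x66 (blk 25, set 1) → MISS  vc=[9]
2: 0x68 (blk 26, set 2) → MISS  vc=[9]
3: 0x59 (blk 22, set 2) → MISS  vc=[9, 26]
4: 0x55 (blk 21, set 1) → MISS  vc=[9, 26, 25]
5: 0x66 (blk 25, set 1) → VC-HIT  vc=[9, 26, 21]
6: 0x25 (blk 9, set 1) → VC-HIT  vc=[25, 26, 21]
7: 0x18 (blk 6, set 2) → MISS  vc=[25, 26, 21, 22]
8: 0x1a (blk 6, set 2) → L1-HIT  vc=[25, 26, 21, 22]
9: 0x1a (blk 6, set 2) → L1-HIT  vc=[25, 26, 21, 22]
10: 0x66 (blk 25, set 1) → VC-HIT  vc=[9, 26, 21, 22]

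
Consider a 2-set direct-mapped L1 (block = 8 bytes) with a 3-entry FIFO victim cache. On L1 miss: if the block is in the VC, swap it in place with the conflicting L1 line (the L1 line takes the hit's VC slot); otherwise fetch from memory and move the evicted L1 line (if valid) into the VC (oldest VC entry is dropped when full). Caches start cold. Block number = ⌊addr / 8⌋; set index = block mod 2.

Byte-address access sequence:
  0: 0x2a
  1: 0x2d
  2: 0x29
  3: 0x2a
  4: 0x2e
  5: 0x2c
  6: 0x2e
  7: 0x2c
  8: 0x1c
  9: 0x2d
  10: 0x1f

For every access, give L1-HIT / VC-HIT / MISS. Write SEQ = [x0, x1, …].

SEQ = [MISS, L1-HIT, L1-HIT, L1-HIT, L1-HIT, L1-HIT, L1-HIT, L1-HIT, MISS, VC-HIT, VC-HIT]

  [0] addr=0x2a blk=5 s=1: MISS | VC []
  [1] addr=0x2d blk=5 s=1: L1-HIT | VC []
  [2] addr=0x29 blk=5 s=1: L1-HIT | VC []
  [3] addr=0x2a blk=5 s=1: L1-HIT | VC []
  [4] addr=0x2e blk=5 s=1: L1-HIT | VC []
  [5] addr=0x2c blk=5 s=1: L1-HIT | VC []
  [6] addr=0x2e blk=5 s=1: L1-HIT | VC []
  [7] addr=0x2c blk=5 s=1: L1-HIT | VC []
  [8] addr=0x1c blk=3 s=1: MISS | VC [5]
  [9] addr=0x2d blk=5 s=1: VC-HIT | VC [3]
  [10] addr=0x1f blk=3 s=1: VC-HIT | VC [5]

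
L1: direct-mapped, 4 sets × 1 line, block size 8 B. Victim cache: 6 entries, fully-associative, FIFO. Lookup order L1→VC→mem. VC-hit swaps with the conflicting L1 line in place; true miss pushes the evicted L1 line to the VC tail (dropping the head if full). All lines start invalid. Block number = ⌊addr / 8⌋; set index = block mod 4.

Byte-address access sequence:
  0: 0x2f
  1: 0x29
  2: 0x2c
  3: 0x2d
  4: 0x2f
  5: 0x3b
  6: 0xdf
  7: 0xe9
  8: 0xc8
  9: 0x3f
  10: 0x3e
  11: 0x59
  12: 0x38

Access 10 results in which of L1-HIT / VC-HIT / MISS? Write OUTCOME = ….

OUTCOME = L1-HIT

  [0] addr=0x2f blk=5 s=1: MISS | VC []
  [1] addr=0x29 blk=5 s=1: L1-HIT | VC []
  [2] addr=0x2c blk=5 s=1: L1-HIT | VC []
  [3] addr=0x2d blk=5 s=1: L1-HIT | VC []
  [4] addr=0x2f blk=5 s=1: L1-HIT | VC []
  [5] addr=0x3b blk=7 s=3: MISS | VC []
  [6] addr=0xdf blk=27 s=3: MISS | VC [7]
  [7] addr=0xe9 blk=29 s=1: MISS | VC [7, 5]
  [8] addr=0xc8 blk=25 s=1: MISS | VC [7, 5, 29]
  [9] addr=0x3f blk=7 s=3: VC-HIT | VC [27, 5, 29]
  [10] addr=0x3e blk=7 s=3: L1-HIT | VC [27, 5, 29]
  [11] addr=0x59 blk=11 s=3: MISS | VC [27, 5, 29, 7]
  [12] addr=0x38 blk=7 s=3: VC-HIT | VC [27, 5, 29, 11]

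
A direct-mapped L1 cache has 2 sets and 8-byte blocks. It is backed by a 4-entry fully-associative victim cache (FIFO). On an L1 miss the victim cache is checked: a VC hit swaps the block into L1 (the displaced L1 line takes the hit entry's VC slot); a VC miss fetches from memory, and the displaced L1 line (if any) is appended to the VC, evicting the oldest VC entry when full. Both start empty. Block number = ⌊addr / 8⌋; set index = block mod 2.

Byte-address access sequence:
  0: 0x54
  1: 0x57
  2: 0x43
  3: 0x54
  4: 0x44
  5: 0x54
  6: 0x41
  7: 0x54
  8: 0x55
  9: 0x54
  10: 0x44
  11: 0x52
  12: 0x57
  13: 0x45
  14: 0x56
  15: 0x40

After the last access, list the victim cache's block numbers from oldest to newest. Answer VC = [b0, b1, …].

0: 0x54 (blk 10, set 0) → MISS  vc=[]
1: 0x57 (blk 10, set 0) → L1-HIT  vc=[]
2: 0x43 (blk 8, set 0) → MISS  vc=[10]
3: 0x54 (blk 10, set 0) → VC-HIT  vc=[8]
4: 0x44 (blk 8, set 0) → VC-HIT  vc=[10]
5: 0x54 (blk 10, set 0) → VC-HIT  vc=[8]
6: 0x41 (blk 8, set 0) → VC-HIT  vc=[10]
7: 0x54 (blk 10, set 0) → VC-HIT  vc=[8]
8: 0x55 (blk 10, set 0) → L1-HIT  vc=[8]
9: 0x54 (blk 10, set 0) → L1-HIT  vc=[8]
10: 0x44 (blk 8, set 0) → VC-HIT  vc=[10]
11: 0x52 (blk 10, set 0) → VC-HIT  vc=[8]
12: 0x57 (blk 10, set 0) → L1-HIT  vc=[8]
13: 0x45 (blk 8, set 0) → VC-HIT  vc=[10]
14: 0x56 (blk 10, set 0) → VC-HIT  vc=[8]
15: 0x40 (blk 8, set 0) → VC-HIT  vc=[10]

VC = [10]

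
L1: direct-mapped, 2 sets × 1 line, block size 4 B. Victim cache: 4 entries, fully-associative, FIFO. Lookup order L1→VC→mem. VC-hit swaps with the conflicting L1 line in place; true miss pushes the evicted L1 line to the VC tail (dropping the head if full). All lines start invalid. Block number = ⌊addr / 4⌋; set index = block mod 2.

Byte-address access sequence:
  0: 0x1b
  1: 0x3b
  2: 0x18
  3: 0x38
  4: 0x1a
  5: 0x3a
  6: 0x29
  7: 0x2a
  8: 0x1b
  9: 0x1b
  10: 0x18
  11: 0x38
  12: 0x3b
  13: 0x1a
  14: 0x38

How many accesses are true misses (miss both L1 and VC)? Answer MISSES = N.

0: 0x1b (blk 6, set 0) → MISS  vc=[]
1: 0x3b (blk 14, set 0) → MISS  vc=[6]
2: 0x18 (blk 6, set 0) → VC-HIT  vc=[14]
3: 0x38 (blk 14, set 0) → VC-HIT  vc=[6]
4: 0x1a (blk 6, set 0) → VC-HIT  vc=[14]
5: 0x3a (blk 14, set 0) → VC-HIT  vc=[6]
6: 0x29 (blk 10, set 0) → MISS  vc=[6, 14]
7: 0x2a (blk 10, set 0) → L1-HIT  vc=[6, 14]
8: 0x1b (blk 6, set 0) → VC-HIT  vc=[10, 14]
9: 0x1b (blk 6, set 0) → L1-HIT  vc=[10, 14]
10: 0x18 (blk 6, set 0) → L1-HIT  vc=[10, 14]
11: 0x38 (blk 14, set 0) → VC-HIT  vc=[10, 6]
12: 0x3b (blk 14, set 0) → L1-HIT  vc=[10, 6]
13: 0x1a (blk 6, set 0) → VC-HIT  vc=[10, 14]
14: 0x38 (blk 14, set 0) → VC-HIT  vc=[10, 6]

MISSES = 3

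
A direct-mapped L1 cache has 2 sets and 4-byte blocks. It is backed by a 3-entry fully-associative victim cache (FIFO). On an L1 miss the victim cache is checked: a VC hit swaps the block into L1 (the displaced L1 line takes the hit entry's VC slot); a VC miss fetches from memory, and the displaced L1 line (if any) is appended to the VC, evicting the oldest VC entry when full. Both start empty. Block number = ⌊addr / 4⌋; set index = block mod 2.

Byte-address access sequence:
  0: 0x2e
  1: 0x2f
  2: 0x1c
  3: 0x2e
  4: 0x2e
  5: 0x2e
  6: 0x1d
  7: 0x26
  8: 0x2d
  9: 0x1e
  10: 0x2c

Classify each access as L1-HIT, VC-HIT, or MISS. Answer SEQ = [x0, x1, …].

SEQ = [MISS, L1-HIT, MISS, VC-HIT, L1-HIT, L1-HIT, VC-HIT, MISS, VC-HIT, VC-HIT, VC-HIT]

0: 0x2e (blk 11, set 1) → MISS  vc=[]
1: 0x2f (blk 11, set 1) → L1-HIT  vc=[]
2: 0x1c (blk 7, set 1) → MISS  vc=[11]
3: 0x2e (blk 11, set 1) → VC-HIT  vc=[7]
4: 0x2e (blk 11, set 1) → L1-HIT  vc=[7]
5: 0x2e (blk 11, set 1) → L1-HIT  vc=[7]
6: 0x1d (blk 7, set 1) → VC-HIT  vc=[11]
7: 0x26 (blk 9, set 1) → MISS  vc=[11, 7]
8: 0x2d (blk 11, set 1) → VC-HIT  vc=[9, 7]
9: 0x1e (blk 7, set 1) → VC-HIT  vc=[9, 11]
10: 0x2c (blk 11, set 1) → VC-HIT  vc=[9, 7]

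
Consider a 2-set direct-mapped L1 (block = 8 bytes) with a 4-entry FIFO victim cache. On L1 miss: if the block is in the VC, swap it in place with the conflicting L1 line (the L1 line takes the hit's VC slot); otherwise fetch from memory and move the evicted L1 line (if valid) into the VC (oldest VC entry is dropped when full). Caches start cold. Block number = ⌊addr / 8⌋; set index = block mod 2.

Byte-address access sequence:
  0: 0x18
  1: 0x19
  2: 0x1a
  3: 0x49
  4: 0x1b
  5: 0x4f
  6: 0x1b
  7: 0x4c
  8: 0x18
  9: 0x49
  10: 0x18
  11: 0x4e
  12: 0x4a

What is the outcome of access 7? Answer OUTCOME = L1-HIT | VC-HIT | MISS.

  [0] addr=0x18 blk=3 s=1: MISS | VC []
  [1] addr=0x19 blk=3 s=1: L1-HIT | VC []
  [2] addr=0x1a blk=3 s=1: L1-HIT | VC []
  [3] addr=0x49 blk=9 s=1: MISS | VC [3]
  [4] addr=0x1b blk=3 s=1: VC-HIT | VC [9]
  [5] addr=0x4f blk=9 s=1: VC-HIT | VC [3]
  [6] addr=0x1b blk=3 s=1: VC-HIT | VC [9]
  [7] addr=0x4c blk=9 s=1: VC-HIT | VC [3]
  [8] addr=0x18 blk=3 s=1: VC-HIT | VC [9]
  [9] addr=0x49 blk=9 s=1: VC-HIT | VC [3]
  [10] addr=0x18 blk=3 s=1: VC-HIT | VC [9]
  [11] addr=0x4e blk=9 s=1: VC-HIT | VC [3]
  [12] addr=0x4a blk=9 s=1: L1-HIT | VC [3]

OUTCOME = VC-HIT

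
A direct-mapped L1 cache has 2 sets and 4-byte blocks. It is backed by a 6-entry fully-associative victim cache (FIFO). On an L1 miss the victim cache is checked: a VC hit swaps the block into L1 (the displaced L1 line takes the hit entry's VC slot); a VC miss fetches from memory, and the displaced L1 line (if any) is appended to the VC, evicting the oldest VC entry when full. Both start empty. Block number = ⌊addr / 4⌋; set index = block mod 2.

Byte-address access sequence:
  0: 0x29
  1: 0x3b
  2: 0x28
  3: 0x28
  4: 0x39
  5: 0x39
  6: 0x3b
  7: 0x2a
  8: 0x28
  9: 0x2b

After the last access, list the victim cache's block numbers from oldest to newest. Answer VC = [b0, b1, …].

VC = [14]

0: 0x29 (blk 10, set 0) → MISS  vc=[]
1: 0x3b (blk 14, set 0) → MISS  vc=[10]
2: 0x28 (blk 10, set 0) → VC-HIT  vc=[14]
3: 0x28 (blk 10, set 0) → L1-HIT  vc=[14]
4: 0x39 (blk 14, set 0) → VC-HIT  vc=[10]
5: 0x39 (blk 14, set 0) → L1-HIT  vc=[10]
6: 0x3b (blk 14, set 0) → L1-HIT  vc=[10]
7: 0x2a (blk 10, set 0) → VC-HIT  vc=[14]
8: 0x28 (blk 10, set 0) → L1-HIT  vc=[14]
9: 0x2b (blk 10, set 0) → L1-HIT  vc=[14]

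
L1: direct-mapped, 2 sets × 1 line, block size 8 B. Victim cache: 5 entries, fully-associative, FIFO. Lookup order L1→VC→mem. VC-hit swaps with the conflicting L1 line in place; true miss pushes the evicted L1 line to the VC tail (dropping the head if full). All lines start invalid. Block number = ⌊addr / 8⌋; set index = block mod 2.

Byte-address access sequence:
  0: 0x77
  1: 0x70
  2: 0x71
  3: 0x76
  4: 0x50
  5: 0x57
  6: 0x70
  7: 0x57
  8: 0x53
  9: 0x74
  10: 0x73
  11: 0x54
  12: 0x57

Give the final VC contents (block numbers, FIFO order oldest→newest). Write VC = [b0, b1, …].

0: 0x77 (blk 14, set 0) → MISS  vc=[]
1: 0x70 (blk 14, set 0) → L1-HIT  vc=[]
2: 0x71 (blk 14, set 0) → L1-HIT  vc=[]
3: 0x76 (blk 14, set 0) → L1-HIT  vc=[]
4: 0x50 (blk 10, set 0) → MISS  vc=[14]
5: 0x57 (blk 10, set 0) → L1-HIT  vc=[14]
6: 0x70 (blk 14, set 0) → VC-HIT  vc=[10]
7: 0x57 (blk 10, set 0) → VC-HIT  vc=[14]
8: 0x53 (blk 10, set 0) → L1-HIT  vc=[14]
9: 0x74 (blk 14, set 0) → VC-HIT  vc=[10]
10: 0x73 (blk 14, set 0) → L1-HIT  vc=[10]
11: 0x54 (blk 10, set 0) → VC-HIT  vc=[14]
12: 0x57 (blk 10, set 0) → L1-HIT  vc=[14]

VC = [14]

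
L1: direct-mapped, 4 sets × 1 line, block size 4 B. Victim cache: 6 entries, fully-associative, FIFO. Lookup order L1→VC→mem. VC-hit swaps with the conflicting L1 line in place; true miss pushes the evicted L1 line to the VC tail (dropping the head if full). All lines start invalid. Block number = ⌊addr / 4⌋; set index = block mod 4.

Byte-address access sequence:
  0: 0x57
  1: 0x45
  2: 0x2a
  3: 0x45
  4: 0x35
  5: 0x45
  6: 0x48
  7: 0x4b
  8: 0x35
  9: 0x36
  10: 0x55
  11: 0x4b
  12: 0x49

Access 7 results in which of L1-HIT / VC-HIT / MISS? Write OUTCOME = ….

#0 0x57→b21/s1 MISS; vc=[]
#1 0x45→b17/s1 MISS; vc=[21]
#2 0x2a→b10/s2 MISS; vc=[21]
#3 0x45→b17/s1 L1-HIT; vc=[21]
#4 0x35→b13/s1 MISS; vc=[21,17]
#5 0x45→b17/s1 VC-HIT; vc=[21,13]
#6 0x48→b18/s2 MISS; vc=[21,13,10]
#7 0x4b→b18/s2 L1-HIT; vc=[21,13,10]
#8 0x35→b13/s1 VC-HIT; vc=[21,17,10]
#9 0x36→b13/s1 L1-HIT; vc=[21,17,10]
#10 0x55→b21/s1 VC-HIT; vc=[13,17,10]
#11 0x4b→b18/s2 L1-HIT; vc=[13,17,10]
#12 0x49→b18/s2 L1-HIT; vc=[13,17,10]

OUTCOME = L1-HIT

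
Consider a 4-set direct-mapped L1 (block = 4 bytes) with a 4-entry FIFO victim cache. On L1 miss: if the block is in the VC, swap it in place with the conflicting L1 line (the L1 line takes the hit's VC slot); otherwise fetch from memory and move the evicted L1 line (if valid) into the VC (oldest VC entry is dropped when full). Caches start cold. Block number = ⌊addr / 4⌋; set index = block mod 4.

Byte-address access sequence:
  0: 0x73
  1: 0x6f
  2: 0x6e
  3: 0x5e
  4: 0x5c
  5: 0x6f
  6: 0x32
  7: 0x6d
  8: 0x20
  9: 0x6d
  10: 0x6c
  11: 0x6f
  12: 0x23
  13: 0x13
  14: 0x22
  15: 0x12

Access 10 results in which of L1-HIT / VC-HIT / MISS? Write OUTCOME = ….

  [0] addr=0x73 blk=28 s=0: MISS | VC []
  [1] addr=0x6f blk=27 s=3: MISS | VC []
  [2] addr=0x6e blk=27 s=3: L1-HIT | VC []
  [3] addr=0x5e blk=23 s=3: MISS | VC [27]
  [4] addr=0x5c blk=23 s=3: L1-HIT | VC [27]
  [5] addr=0x6f blk=27 s=3: VC-HIT | VC [23]
  [6] addr=0x32 blk=12 s=0: MISS | VC [23, 28]
  [7] addr=0x6d blk=27 s=3: L1-HIT | VC [23, 28]
  [8] addr=0x20 blk=8 s=0: MISS | VC [23, 28, 12]
  [9] addr=0x6d blk=27 s=3: L1-HIT | VC [23, 28, 12]
  [10] addr=0x6c blk=27 s=3: L1-HIT | VC [23, 28, 12]
  [11] addr=0x6f blk=27 s=3: L1-HIT | VC [23, 28, 12]
  [12] addr=0x23 blk=8 s=0: L1-HIT | VC [23, 28, 12]
  [13] addr=0x13 blk=4 s=0: MISS | VC [23, 28, 12, 8]
  [14] addr=0x22 blk=8 s=0: VC-HIT | VC [23, 28, 12, 4]
  [15] addr=0x12 blk=4 s=0: VC-HIT | VC [23, 28, 12, 8]

OUTCOME = L1-HIT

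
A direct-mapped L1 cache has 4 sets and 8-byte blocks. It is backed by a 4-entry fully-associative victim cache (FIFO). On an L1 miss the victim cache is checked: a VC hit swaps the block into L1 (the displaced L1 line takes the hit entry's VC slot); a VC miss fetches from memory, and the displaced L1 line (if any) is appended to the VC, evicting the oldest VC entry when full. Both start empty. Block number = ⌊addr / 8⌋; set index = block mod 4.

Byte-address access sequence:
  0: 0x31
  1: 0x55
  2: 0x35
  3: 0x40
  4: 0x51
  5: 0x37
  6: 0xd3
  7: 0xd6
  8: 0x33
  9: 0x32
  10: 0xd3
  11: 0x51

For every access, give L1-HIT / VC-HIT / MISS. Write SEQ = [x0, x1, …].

SEQ = [MISS, MISS, VC-HIT, MISS, VC-HIT, VC-HIT, MISS, L1-HIT, VC-HIT, L1-HIT, VC-HIT, VC-HIT]

  [0] addr=0x31 blk=6 s=2: MISS | VC []
  [1] addr=0x55 blk=10 s=2: MISS | VC [6]
  [2] addr=0x35 blk=6 s=2: VC-HIT | VC [10]
  [3] addr=0x40 blk=8 s=0: MISS | VC [10]
  [4] addr=0x51 blk=10 s=2: VC-HIT | VC [6]
  [5] addr=0x37 blk=6 s=2: VC-HIT | VC [10]
  [6] addr=0xd3 blk=26 s=2: MISS | VC [10, 6]
  [7] addr=0xd6 blk=26 s=2: L1-HIT | VC [10, 6]
  [8] addr=0x33 blk=6 s=2: VC-HIT | VC [10, 26]
  [9] addr=0x32 blk=6 s=2: L1-HIT | VC [10, 26]
  [10] addr=0xd3 blk=26 s=2: VC-HIT | VC [10, 6]
  [11] addr=0x51 blk=10 s=2: VC-HIT | VC [26, 6]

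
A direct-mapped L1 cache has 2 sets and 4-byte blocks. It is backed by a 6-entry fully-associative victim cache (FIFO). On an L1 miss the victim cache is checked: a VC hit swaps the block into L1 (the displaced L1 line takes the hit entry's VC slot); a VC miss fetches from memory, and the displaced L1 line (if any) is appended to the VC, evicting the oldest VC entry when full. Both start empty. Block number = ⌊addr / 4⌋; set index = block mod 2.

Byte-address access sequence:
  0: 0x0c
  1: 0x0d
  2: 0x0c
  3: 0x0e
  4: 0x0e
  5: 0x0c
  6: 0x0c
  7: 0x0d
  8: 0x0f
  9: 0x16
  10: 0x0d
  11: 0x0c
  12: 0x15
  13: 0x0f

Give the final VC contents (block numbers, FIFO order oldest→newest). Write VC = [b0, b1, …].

  [0] addr=0xc blk=3 s=1: MISS | VC []
  [1] addr=0xd blk=3 s=1: L1-HIT | VC []
  [2] addr=0xc blk=3 s=1: L1-HIT | VC []
  [3] addr=0xe blk=3 s=1: L1-HIT | VC []
  [4] addr=0xe blk=3 s=1: L1-HIT | VC []
  [5] addr=0xc blk=3 s=1: L1-HIT | VC []
  [6] addr=0xc blk=3 s=1: L1-HIT | VC []
  [7] addr=0xd blk=3 s=1: L1-HIT | VC []
  [8] addr=0xf blk=3 s=1: L1-HIT | VC []
  [9] addr=0x16 blk=5 s=1: MISS | VC [3]
  [10] addr=0xd blk=3 s=1: VC-HIT | VC [5]
  [11] addr=0xc blk=3 s=1: L1-HIT | VC [5]
  [12] addr=0x15 blk=5 s=1: VC-HIT | VC [3]
  [13] addr=0xf blk=3 s=1: VC-HIT | VC [5]

VC = [5]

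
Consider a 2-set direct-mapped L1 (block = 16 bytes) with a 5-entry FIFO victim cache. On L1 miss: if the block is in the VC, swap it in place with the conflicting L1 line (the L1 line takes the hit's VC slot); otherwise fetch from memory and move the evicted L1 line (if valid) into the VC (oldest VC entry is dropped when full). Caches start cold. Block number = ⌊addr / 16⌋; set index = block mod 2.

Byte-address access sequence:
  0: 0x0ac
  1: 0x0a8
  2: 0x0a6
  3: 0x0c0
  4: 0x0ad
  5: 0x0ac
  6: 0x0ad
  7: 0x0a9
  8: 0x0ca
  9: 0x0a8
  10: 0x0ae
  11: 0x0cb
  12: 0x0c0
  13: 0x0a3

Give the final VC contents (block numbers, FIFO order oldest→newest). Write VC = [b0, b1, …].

VC = [12]

  [0] addr=0xac blk=10 s=0: MISS | VC []
  [1] addr=0xa8 blk=10 s=0: L1-HIT | VC []
  [2] addr=0xa6 blk=10 s=0: L1-HIT | VC []
  [3] addr=0xc0 blk=12 s=0: MISS | VC [10]
  [4] addr=0xad blk=10 s=0: VC-HIT | VC [12]
  [5] addr=0xac blk=10 s=0: L1-HIT | VC [12]
  [6] addr=0xad blk=10 s=0: L1-HIT | VC [12]
  [7] addr=0xa9 blk=10 s=0: L1-HIT | VC [12]
  [8] addr=0xca blk=12 s=0: VC-HIT | VC [10]
  [9] addr=0xa8 blk=10 s=0: VC-HIT | VC [12]
  [10] addr=0xae blk=10 s=0: L1-HIT | VC [12]
  [11] addr=0xcb blk=12 s=0: VC-HIT | VC [10]
  [12] addr=0xc0 blk=12 s=0: L1-HIT | VC [10]
  [13] addr=0xa3 blk=10 s=0: VC-HIT | VC [12]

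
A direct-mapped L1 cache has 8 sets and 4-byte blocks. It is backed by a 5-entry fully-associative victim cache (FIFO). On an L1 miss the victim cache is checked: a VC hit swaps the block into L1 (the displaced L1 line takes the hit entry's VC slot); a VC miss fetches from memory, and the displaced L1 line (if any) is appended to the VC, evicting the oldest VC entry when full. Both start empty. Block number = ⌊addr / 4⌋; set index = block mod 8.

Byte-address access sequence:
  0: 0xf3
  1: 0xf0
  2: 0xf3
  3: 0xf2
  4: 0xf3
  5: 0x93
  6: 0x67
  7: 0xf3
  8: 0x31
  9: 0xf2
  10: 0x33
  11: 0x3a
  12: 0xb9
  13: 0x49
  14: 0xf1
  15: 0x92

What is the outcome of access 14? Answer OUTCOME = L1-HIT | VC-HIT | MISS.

OUTCOME = VC-HIT

0: 0xf3 (blk 60, set 4) → MISS  vc=[]
1: 0xf0 (blk 60, set 4) → L1-HIT  vc=[]
2: 0xf3 (blk 60, set 4) → L1-HIT  vc=[]
3: 0xf2 (blk 60, set 4) → L1-HIT  vc=[]
4: 0xf3 (blk 60, set 4) → L1-HIT  vc=[]
5: 0x93 (blk 36, set 4) → MISS  vc=[60]
6: 0x67 (blk 25, set 1) → MISS  vc=[60]
7: 0xf3 (blk 60, set 4) → VC-HIT  vc=[36]
8: 0x31 (blk 12, set 4) → MISS  vc=[36, 60]
9: 0xf2 (blk 60, set 4) → VC-HIT  vc=[36, 12]
10: 0x33 (blk 12, set 4) → VC-HIT  vc=[36, 60]
11: 0x3a (blk 14, set 6) → MISS  vc=[36, 60]
12: 0xb9 (blk 46, set 6) → MISS  vc=[36, 60, 14]
13: 0x49 (blk 18, set 2) → MISS  vc=[36, 60, 14]
14: 0xf1 (blk 60, set 4) → VC-HIT  vc=[36, 12, 14]
15: 0x92 (blk 36, set 4) → VC-HIT  vc=[60, 12, 14]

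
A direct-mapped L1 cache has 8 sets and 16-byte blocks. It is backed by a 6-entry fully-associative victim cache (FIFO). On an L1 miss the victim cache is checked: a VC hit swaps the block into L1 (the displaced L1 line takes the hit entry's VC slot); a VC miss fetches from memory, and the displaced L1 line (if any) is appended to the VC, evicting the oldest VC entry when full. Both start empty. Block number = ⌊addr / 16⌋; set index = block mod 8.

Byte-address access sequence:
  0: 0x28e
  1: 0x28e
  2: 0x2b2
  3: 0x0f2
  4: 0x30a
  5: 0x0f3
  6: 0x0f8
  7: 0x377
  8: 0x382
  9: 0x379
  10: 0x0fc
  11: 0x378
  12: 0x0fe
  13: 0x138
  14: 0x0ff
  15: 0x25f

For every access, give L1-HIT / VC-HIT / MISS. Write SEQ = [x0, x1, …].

#0 0x28e→b40/s0 MISS; vc=[]
#1 0x28e→b40/s0 L1-HIT; vc=[]
#2 0x2b2→b43/s3 MISS; vc=[]
#3 0xf2→b15/s7 MISS; vc=[]
#4 0x30a→b48/s0 MISS; vc=[40]
#5 0xf3→b15/s7 L1-HIT; vc=[40]
#6 0xf8→b15/s7 L1-HIT; vc=[40]
#7 0x377→b55/s7 MISS; vc=[40,15]
#8 0x382→b56/s0 MISS; vc=[40,15,48]
#9 0x379→b55/s7 L1-HIT; vc=[40,15,48]
#10 0xfc→b15/s7 VC-HIT; vc=[40,55,48]
#11 0x378→b55/s7 VC-HIT; vc=[40,15,48]
#12 0xfe→b15/s7 VC-HIT; vc=[40,55,48]
#13 0x138→b19/s3 MISS; vc=[40,55,48,43]
#14 0xff→b15/s7 L1-HIT; vc=[40,55,48,43]
#15 0x25f→b37/s5 MISS; vc=[40,55,48,43]

SEQ = [MISS, L1-HIT, MISS, MISS, MISS, L1-HIT, L1-HIT, MISS, MISS, L1-HIT, VC-HIT, VC-HIT, VC-HIT, MISS, L1-HIT, MISS]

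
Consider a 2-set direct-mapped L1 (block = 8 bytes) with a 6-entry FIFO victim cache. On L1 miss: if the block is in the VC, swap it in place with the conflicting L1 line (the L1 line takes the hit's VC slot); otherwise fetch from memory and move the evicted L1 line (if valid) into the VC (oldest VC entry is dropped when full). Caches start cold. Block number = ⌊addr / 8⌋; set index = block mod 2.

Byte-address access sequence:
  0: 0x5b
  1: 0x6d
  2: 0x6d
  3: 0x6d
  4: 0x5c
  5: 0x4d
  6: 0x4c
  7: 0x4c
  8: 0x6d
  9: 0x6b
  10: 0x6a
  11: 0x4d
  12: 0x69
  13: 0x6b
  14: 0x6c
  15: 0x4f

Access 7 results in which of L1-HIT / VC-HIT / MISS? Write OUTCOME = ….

OUTCOME = L1-HIT

#0 0x5b→b11/s1 MISS; vc=[]
#1 0x6d→b13/s1 MISS; vc=[11]
#2 0x6d→b13/s1 L1-HIT; vc=[11]
#3 0x6d→b13/s1 L1-HIT; vc=[11]
#4 0x5c→b11/s1 VC-HIT; vc=[13]
#5 0x4d→b9/s1 MISS; vc=[13,11]
#6 0x4c→b9/s1 L1-HIT; vc=[13,11]
#7 0x4c→b9/s1 L1-HIT; vc=[13,11]
#8 0x6d→b13/s1 VC-HIT; vc=[9,11]
#9 0x6b→b13/s1 L1-HIT; vc=[9,11]
#10 0x6a→b13/s1 L1-HIT; vc=[9,11]
#11 0x4d→b9/s1 VC-HIT; vc=[13,11]
#12 0x69→b13/s1 VC-HIT; vc=[9,11]
#13 0x6b→b13/s1 L1-HIT; vc=[9,11]
#14 0x6c→b13/s1 L1-HIT; vc=[9,11]
#15 0x4f→b9/s1 VC-HIT; vc=[13,11]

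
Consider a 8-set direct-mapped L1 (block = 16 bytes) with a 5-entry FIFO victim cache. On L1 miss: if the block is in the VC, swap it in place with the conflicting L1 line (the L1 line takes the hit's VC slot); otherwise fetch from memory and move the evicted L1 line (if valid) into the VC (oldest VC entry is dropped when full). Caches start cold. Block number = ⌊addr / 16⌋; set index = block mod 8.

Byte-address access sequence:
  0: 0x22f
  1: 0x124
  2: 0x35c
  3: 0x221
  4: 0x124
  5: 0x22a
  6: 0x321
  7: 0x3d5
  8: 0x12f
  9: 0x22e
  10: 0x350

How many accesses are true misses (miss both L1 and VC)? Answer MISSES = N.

MISSES = 5

#0 0x22f→b34/s2 MISS; vc=[]
#1 0x124→b18/s2 MISS; vc=[34]
#2 0x35c→b53/s5 MISS; vc=[34]
#3 0x221→b34/s2 VC-HIT; vc=[18]
#4 0x124→b18/s2 VC-HIT; vc=[34]
#5 0x22a→b34/s2 VC-HIT; vc=[18]
#6 0x321→b50/s2 MISS; vc=[18,34]
#7 0x3d5→b61/s5 MISS; vc=[18,34,53]
#8 0x12f→b18/s2 VC-HIT; vc=[50,34,53]
#9 0x22e→b34/s2 VC-HIT; vc=[50,18,53]
#10 0x350→b53/s5 VC-HIT; vc=[50,18,61]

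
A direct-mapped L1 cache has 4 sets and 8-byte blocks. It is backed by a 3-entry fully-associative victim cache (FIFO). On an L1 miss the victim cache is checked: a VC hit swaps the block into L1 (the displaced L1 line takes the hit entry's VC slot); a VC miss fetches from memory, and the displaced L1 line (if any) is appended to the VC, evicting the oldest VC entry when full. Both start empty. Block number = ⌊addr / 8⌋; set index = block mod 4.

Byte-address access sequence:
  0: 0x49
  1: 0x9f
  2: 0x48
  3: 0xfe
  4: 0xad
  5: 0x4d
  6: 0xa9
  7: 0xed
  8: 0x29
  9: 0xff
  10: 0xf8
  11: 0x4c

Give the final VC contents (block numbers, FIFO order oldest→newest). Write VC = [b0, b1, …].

  [0] addr=0x49 blk=9 s=1: MISS | VC []
  [1] addr=0x9f blk=19 s=3: MISS | VC []
  [2] addr=0x48 blk=9 s=1: L1-HIT | VC []
  [3] addr=0xfe blk=31 s=3: MISS | VC [19]
  [4] addr=0xad blk=21 s=1: MISS | VC [19, 9]
  [5] addr=0x4d blk=9 s=1: VC-HIT | VC [19, 21]
  [6] addr=0xa9 blk=21 s=1: VC-HIT | VC [19, 9]
  [7] addr=0xed blk=29 s=1: MISS | VC [19, 9, 21]
  [8] addr=0x29 blk=5 s=1: MISS | VC [9, 21, 29]
  [9] addr=0xff blk=31 s=3: L1-HIT | VC [9, 21, 29]
  [10] addr=0xf8 blk=31 s=3: L1-HIT | VC [9, 21, 29]
  [11] addr=0x4c blk=9 s=1: VC-HIT | VC [5, 21, 29]

VC = [5, 21, 29]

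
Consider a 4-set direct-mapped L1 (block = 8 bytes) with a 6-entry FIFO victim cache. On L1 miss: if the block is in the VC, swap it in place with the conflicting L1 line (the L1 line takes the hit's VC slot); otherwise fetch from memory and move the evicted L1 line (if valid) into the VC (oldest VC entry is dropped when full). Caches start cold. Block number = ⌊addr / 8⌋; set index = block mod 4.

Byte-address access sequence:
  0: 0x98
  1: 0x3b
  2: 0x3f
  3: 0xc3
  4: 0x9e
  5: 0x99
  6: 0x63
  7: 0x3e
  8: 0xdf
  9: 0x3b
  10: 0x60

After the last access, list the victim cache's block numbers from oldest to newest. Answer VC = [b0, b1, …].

#0 0x98→b19/s3 MISS; vc=[]
#1 0x3b→b7/s3 MISS; vc=[19]
#2 0x3f→b7/s3 L1-HIT; vc=[19]
#3 0xc3→b24/s0 MISS; vc=[19]
#4 0x9e→b19/s3 VC-HIT; vc=[7]
#5 0x99→b19/s3 L1-HIT; vc=[7]
#6 0x63→b12/s0 MISS; vc=[7,24]
#7 0x3e→b7/s3 VC-HIT; vc=[19,24]
#8 0xdf→b27/s3 MISS; vc=[19,24,7]
#9 0x3b→b7/s3 VC-HIT; vc=[19,24,27]
#10 0x60→b12/s0 L1-HIT; vc=[19,24,27]

VC = [19, 24, 27]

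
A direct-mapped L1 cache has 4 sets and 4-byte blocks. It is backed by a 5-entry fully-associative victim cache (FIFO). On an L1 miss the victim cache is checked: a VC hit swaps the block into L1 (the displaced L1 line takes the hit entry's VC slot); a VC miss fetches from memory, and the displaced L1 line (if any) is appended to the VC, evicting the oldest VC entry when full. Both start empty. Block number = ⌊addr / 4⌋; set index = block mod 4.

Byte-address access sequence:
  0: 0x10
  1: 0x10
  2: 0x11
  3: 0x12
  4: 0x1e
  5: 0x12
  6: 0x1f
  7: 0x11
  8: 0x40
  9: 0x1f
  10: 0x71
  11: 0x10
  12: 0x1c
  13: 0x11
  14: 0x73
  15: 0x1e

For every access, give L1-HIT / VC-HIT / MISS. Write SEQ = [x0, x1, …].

#0 0x10→b4/s0 MISS; vc=[]
#1 0x10→b4/s0 L1-HIT; vc=[]
#2 0x11→b4/s0 L1-HIT; vc=[]
#3 0x12→b4/s0 L1-HIT; vc=[]
#4 0x1e→b7/s3 MISS; vc=[]
#5 0x12→b4/s0 L1-HIT; vc=[]
#6 0x1f→b7/s3 L1-HIT; vc=[]
#7 0x11→b4/s0 L1-HIT; vc=[]
#8 0x40→b16/s0 MISS; vc=[4]
#9 0x1f→b7/s3 L1-HIT; vc=[4]
#10 0x71→b28/s0 MISS; vc=[4,16]
#11 0x10→b4/s0 VC-HIT; vc=[28,16]
#12 0x1c→b7/s3 L1-HIT; vc=[28,16]
#13 0x11→b4/s0 L1-HIT; vc=[28,16]
#14 0x73→b28/s0 VC-HIT; vc=[4,16]
#15 0x1e→b7/s3 L1-HIT; vc=[4,16]

SEQ = [MISS, L1-HIT, L1-HIT, L1-HIT, MISS, L1-HIT, L1-HIT, L1-HIT, MISS, L1-HIT, MISS, VC-HIT, L1-HIT, L1-HIT, VC-HIT, L1-HIT]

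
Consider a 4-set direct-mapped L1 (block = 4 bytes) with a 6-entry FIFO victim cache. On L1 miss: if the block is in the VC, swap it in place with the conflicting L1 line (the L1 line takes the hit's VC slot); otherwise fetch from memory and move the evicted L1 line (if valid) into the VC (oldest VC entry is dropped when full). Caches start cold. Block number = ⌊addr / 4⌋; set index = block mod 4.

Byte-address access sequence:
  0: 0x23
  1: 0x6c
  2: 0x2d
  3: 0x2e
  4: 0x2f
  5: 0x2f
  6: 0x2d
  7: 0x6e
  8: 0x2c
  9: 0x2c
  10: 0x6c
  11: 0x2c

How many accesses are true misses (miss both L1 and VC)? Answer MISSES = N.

MISSES = 3

#0 0x23→b8/s0 MISS; vc=[]
#1 0x6c→b27/s3 MISS; vc=[]
#2 0x2d→b11/s3 MISS; vc=[27]
#3 0x2e→b11/s3 L1-HIT; vc=[27]
#4 0x2f→b11/s3 L1-HIT; vc=[27]
#5 0x2f→b11/s3 L1-HIT; vc=[27]
#6 0x2d→b11/s3 L1-HIT; vc=[27]
#7 0x6e→b27/s3 VC-HIT; vc=[11]
#8 0x2c→b11/s3 VC-HIT; vc=[27]
#9 0x2c→b11/s3 L1-HIT; vc=[27]
#10 0x6c→b27/s3 VC-HIT; vc=[11]
#11 0x2c→b11/s3 VC-HIT; vc=[27]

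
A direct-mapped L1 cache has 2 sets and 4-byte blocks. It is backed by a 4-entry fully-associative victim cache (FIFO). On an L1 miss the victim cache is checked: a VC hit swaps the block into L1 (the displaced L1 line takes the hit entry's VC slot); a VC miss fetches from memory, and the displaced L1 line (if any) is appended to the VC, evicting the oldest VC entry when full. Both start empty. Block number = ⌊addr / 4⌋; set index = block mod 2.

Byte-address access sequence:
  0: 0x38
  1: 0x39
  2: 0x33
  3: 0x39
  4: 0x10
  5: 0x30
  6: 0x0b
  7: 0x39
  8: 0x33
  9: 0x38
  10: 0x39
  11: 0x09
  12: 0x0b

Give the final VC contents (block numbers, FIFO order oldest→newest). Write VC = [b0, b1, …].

VC = [4, 14, 12]

0: 0x38 (blk 14, set 0) → MISS  vc=[]
1: 0x39 (blk 14, set 0) → L1-HIT  vc=[]
2: 0x33 (blk 12, set 0) → MISS  vc=[14]
3: 0x39 (blk 14, set 0) → VC-HIT  vc=[12]
4: 0x10 (blk 4, set 0) → MISS  vc=[12, 14]
5: 0x30 (blk 12, set 0) → VC-HIT  vc=[4, 14]
6: 0xb (blk 2, set 0) → MISS  vc=[4, 14, 12]
7: 0x39 (blk 14, set 0) → VC-HIT  vc=[4, 2, 12]
8: 0x33 (blk 12, set 0) → VC-HIT  vc=[4, 2, 14]
9: 0x38 (blk 14, set 0) → VC-HIT  vc=[4, 2, 12]
10: 0x39 (blk 14, set 0) → L1-HIT  vc=[4, 2, 12]
11: 0x9 (blk 2, set 0) → VC-HIT  vc=[4, 14, 12]
12: 0xb (blk 2, set 0) → L1-HIT  vc=[4, 14, 12]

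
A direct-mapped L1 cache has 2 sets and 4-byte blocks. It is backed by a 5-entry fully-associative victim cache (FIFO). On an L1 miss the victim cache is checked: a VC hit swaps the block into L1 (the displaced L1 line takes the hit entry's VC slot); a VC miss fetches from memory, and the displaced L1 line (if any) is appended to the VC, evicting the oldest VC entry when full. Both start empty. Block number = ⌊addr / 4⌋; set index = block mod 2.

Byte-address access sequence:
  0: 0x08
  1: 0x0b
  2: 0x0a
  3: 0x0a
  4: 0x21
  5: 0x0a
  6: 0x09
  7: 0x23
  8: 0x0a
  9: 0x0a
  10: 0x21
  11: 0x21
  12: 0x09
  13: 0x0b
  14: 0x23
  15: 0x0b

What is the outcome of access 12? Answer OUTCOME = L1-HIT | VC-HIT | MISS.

  [0] addr=0x8 blk=2 s=0: MISS | VC []
  [1] addr=0xb blk=2 s=0: L1-HIT | VC []
  [2] addr=0xa blk=2 s=0: L1-HIT | VC []
  [3] addr=0xa blk=2 s=0: L1-HIT | VC []
  [4] addr=0x21 blk=8 s=0: MISS | VC [2]
  [5] addr=0xa blk=2 s=0: VC-HIT | VC [8]
  [6] addr=0x9 blk=2 s=0: L1-HIT | VC [8]
  [7] addr=0x23 blk=8 s=0: VC-HIT | VC [2]
  [8] addr=0xa blk=2 s=0: VC-HIT | VC [8]
  [9] addr=0xa blk=2 s=0: L1-HIT | VC [8]
  [10] addr=0x21 blk=8 s=0: VC-HIT | VC [2]
  [11] addr=0x21 blk=8 s=0: L1-HIT | VC [2]
  [12] addr=0x9 blk=2 s=0: VC-HIT | VC [8]
  [13] addr=0xb blk=2 s=0: L1-HIT | VC [8]
  [14] addr=0x23 blk=8 s=0: VC-HIT | VC [2]
  [15] addr=0xb blk=2 s=0: VC-HIT | VC [8]

OUTCOME = VC-HIT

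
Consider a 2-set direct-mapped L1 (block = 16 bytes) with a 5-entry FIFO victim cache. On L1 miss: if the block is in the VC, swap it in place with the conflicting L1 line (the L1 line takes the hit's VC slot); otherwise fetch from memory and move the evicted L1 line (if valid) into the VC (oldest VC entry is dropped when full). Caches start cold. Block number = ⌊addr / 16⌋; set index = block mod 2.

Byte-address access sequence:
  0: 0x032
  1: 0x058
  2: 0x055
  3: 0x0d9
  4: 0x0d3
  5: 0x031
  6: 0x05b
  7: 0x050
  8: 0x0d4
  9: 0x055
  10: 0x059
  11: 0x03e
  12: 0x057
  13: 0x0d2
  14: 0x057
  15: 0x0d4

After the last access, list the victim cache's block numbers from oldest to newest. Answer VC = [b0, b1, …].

#0 0x32→b3/s1 MISS; vc=[]
#1 0x58→b5/s1 MISS; vc=[3]
#2 0x55→b5/s1 L1-HIT; vc=[3]
#3 0xd9→b13/s1 MISS; vc=[3,5]
#4 0xd3→b13/s1 L1-HIT; vc=[3,5]
#5 0x31→b3/s1 VC-HIT; vc=[13,5]
#6 0x5b→b5/s1 VC-HIT; vc=[13,3]
#7 0x50→b5/s1 L1-HIT; vc=[13,3]
#8 0xd4→b13/s1 VC-HIT; vc=[5,3]
#9 0x55→b5/s1 VC-HIT; vc=[13,3]
#10 0x59→b5/s1 L1-HIT; vc=[13,3]
#11 0x3e→b3/s1 VC-HIT; vc=[13,5]
#12 0x57→b5/s1 VC-HIT; vc=[13,3]
#13 0xd2→b13/s1 VC-HIT; vc=[5,3]
#14 0x57→b5/s1 VC-HIT; vc=[13,3]
#15 0xd4→b13/s1 VC-HIT; vc=[5,3]

VC = [5, 3]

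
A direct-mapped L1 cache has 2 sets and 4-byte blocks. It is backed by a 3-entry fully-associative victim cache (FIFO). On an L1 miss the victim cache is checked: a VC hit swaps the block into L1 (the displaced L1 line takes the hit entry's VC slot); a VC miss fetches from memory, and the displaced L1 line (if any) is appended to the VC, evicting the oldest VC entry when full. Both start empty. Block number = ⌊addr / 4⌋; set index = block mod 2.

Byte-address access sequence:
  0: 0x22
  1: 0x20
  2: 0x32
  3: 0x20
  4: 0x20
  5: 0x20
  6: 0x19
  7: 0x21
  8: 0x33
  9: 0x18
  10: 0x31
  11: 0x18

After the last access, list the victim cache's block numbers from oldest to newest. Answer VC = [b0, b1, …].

  [0] addr=0x22 blk=8 s=0: MISS | VC []
  [1] addr=0x20 blk=8 s=0: L1-HIT | VC []
  [2] addr=0x32 blk=12 s=0: MISS | VC [8]
  [3] addr=0x20 blk=8 s=0: VC-HIT | VC [12]
  [4] addr=0x20 blk=8 s=0: L1-HIT | VC [12]
  [5] addr=0x20 blk=8 s=0: L1-HIT | VC [12]
  [6] addr=0x19 blk=6 s=0: MISS | VC [12, 8]
  [7] addr=0x21 blk=8 s=0: VC-HIT | VC [12, 6]
  [8] addr=0x33 blk=12 s=0: VC-HIT | VC [8, 6]
  [9] addr=0x18 blk=6 s=0: VC-HIT | VC [8, 12]
  [10] addr=0x31 blk=12 s=0: VC-HIT | VC [8, 6]
  [11] addr=0x18 blk=6 s=0: VC-HIT | VC [8, 12]

VC = [8, 12]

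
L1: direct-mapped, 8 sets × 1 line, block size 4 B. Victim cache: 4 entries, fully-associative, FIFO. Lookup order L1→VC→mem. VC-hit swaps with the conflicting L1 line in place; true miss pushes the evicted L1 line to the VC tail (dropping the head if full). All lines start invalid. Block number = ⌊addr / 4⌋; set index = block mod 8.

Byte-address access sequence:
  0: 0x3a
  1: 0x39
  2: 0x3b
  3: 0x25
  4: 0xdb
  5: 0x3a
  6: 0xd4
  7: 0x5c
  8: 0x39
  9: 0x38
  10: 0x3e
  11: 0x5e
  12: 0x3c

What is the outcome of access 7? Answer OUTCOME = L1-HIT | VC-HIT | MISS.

OUTCOME = MISS

  [0] addr=0x3a blk=14 s=6: MISS | VC []
  [1] addr=0x39 blk=14 s=6: L1-HIT | VC []
  [2] addr=0x3b blk=14 s=6: L1-HIT | VC []
  [3] addr=0x25 blk=9 s=1: MISS | VC []
  [4] addr=0xdb blk=54 s=6: MISS | VC [14]
  [5] addr=0x3a blk=14 s=6: VC-HIT | VC [54]
  [6] addr=0xd4 blk=53 s=5: MISS | VC [54]
  [7] addr=0x5c blk=23 s=7: MISS | VC [54]
  [8] addr=0x39 blk=14 s=6: L1-HIT | VC [54]
  [9] addr=0x38 blk=14 s=6: L1-HIT | VC [54]
  [10] addr=0x3e blk=15 s=7: MISS | VC [54, 23]
  [11] addr=0x5e blk=23 s=7: VC-HIT | VC [54, 15]
  [12] addr=0x3c blk=15 s=7: VC-HIT | VC [54, 23]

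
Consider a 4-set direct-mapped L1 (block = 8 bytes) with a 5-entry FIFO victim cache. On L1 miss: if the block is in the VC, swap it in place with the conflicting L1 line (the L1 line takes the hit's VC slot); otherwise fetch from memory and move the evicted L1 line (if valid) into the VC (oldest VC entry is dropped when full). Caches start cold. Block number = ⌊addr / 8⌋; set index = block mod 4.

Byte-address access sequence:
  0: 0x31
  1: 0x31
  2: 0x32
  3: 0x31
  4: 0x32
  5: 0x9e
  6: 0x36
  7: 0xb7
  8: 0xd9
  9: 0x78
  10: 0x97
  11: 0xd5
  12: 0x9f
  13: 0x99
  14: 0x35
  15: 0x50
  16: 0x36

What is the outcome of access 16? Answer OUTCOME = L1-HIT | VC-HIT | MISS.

0: 0x31 (blk 6, set 2) → MISS  vc=[]
1: 0x31 (blk 6, set 2) → L1-HIT  vc=[]
2: 0x32 (blk 6, set 2) → L1-HIT  vc=[]
3: 0x31 (blk 6, set 2) → L1-HIT  vc=[]
4: 0x32 (blk 6, set 2) → L1-HIT  vc=[]
5: 0x9e (blk 19, set 3) → MISS  vc=[]
6: 0x36 (blk 6, set 2) → L1-HIT  vc=[]
7: 0xb7 (blk 22, set 2) → MISS  vc=[6]
8: 0xd9 (blk 27, set 3) → MISS  vc=[6, 19]
9: 0x78 (blk 15, set 3) → MISS  vc=[6, 19, 27]
10: 0x97 (blk 18, set 2) → MISS  vc=[6, 19, 27, 22]
11: 0xd5 (blk 26, set 2) → MISS  vc=[6, 19, 27, 22, 18]
12: 0x9f (blk 19, set 3) → VC-HIT  vc=[6, 15, 27, 22, 18]
13: 0x99 (blk 19, set 3) → L1-HIT  vc=[6, 15, 27, 22, 18]
14: 0x35 (blk 6, set 2) → VC-HIT  vc=[26, 15, 27, 22, 18]
15: 0x50 (blk 10, set 2) → MISS  vc=[15, 27, 22, 18, 6]
16: 0x36 (blk 6, set 2) → VC-HIT  vc=[15, 27, 22, 18, 10]

OUTCOME = VC-HIT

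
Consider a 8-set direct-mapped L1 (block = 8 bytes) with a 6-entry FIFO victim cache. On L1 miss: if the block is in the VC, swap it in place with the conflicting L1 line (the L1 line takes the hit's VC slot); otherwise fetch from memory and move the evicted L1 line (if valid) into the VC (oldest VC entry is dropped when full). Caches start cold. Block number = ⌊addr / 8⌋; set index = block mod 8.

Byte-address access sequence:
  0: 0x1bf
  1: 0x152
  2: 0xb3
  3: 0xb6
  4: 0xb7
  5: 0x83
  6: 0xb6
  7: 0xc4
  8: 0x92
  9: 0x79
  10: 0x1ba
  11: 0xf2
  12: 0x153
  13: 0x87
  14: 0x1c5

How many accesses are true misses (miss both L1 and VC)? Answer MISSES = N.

#0 0x1bf→b55/s7 MISS; vc=[]
#1 0x152→b42/s2 MISS; vc=[]
#2 0xb3→b22/s6 MISS; vc=[]
#3 0xb6→b22/s6 L1-HIT; vc=[]
#4 0xb7→b22/s6 L1-HIT; vc=[]
#5 0x83→b16/s0 MISS; vc=[]
#6 0xb6→b22/s6 L1-HIT; vc=[]
#7 0xc4→b24/s0 MISS; vc=[16]
#8 0x92→b18/s2 MISS; vc=[16,42]
#9 0x79→b15/s7 MISS; vc=[16,42,55]
#10 0x1ba→b55/s7 VC-HIT; vc=[16,42,15]
#11 0xf2→b30/s6 MISS; vc=[16,42,15,22]
#12 0x153→b42/s2 VC-HIT; vc=[16,18,15,22]
#13 0x87→b16/s0 VC-HIT; vc=[24,18,15,22]
#14 0x1c5→b56/s0 MISS; vc=[24,18,15,22,16]

MISSES = 9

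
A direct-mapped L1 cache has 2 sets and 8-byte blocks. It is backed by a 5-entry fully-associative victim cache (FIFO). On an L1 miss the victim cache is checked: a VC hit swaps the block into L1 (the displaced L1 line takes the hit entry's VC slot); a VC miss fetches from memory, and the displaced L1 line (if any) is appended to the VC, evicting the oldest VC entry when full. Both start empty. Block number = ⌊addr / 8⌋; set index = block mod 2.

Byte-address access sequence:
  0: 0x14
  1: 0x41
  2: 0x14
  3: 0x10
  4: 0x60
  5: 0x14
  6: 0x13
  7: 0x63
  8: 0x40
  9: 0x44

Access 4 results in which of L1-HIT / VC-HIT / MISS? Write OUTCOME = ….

0: 0x14 (blk 2, set 0) → MISS  vc=[]
1: 0x41 (blk 8, set 0) → MISS  vc=[2]
2: 0x14 (blk 2, set 0) → VC-HIT  vc=[8]
3: 0x10 (blk 2, set 0) → L1-HIT  vc=[8]
4: 0x60 (blk 12, set 0) → MISS  vc=[8, 2]
5: 0x14 (blk 2, set 0) → VC-HIT  vc=[8, 12]
6: 0x13 (blk 2, set 0) → L1-HIT  vc=[8, 12]
7: 0x63 (blk 12, set 0) → VC-HIT  vc=[8, 2]
8: 0x40 (blk 8, set 0) → VC-HIT  vc=[12, 2]
9: 0x44 (blk 8, set 0) → L1-HIT  vc=[12, 2]

OUTCOME = MISS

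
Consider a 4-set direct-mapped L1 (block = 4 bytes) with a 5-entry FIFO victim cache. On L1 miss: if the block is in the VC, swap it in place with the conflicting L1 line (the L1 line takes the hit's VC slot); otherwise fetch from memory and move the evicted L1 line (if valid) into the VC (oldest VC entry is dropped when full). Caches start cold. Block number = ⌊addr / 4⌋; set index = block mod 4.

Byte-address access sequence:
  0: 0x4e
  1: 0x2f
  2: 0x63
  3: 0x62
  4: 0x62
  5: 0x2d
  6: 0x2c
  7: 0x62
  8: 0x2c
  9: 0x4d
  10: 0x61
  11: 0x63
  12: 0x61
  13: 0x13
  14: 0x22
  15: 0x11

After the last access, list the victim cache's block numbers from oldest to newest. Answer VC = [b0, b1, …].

VC = [11, 24, 8]

  [0] addr=0x4e blk=19 s=3: MISS | VC []
  [1] addr=0x2f blk=11 s=3: MISS | VC [19]
  [2] addr=0x63 blk=24 s=0: MISS | VC [19]
  [3] addr=0x62 blk=24 s=0: L1-HIT | VC [19]
  [4] addr=0x62 blk=24 s=0: L1-HIT | VC [19]
  [5] addr=0x2d blk=11 s=3: L1-HIT | VC [19]
  [6] addr=0x2c blk=11 s=3: L1-HIT | VC [19]
  [7] addr=0x62 blk=24 s=0: L1-HIT | VC [19]
  [8] addr=0x2c blk=11 s=3: L1-HIT | VC [19]
  [9] addr=0x4d blk=19 s=3: VC-HIT | VC [11]
  [10] addr=0x61 blk=24 s=0: L1-HIT | VC [11]
  [11] addr=0x63 blk=24 s=0: L1-HIT | VC [11]
  [12] addr=0x61 blk=24 s=0: L1-HIT | VC [11]
  [13] addr=0x13 blk=4 s=0: MISS | VC [11, 24]
  [14] addr=0x22 blk=8 s=0: MISS | VC [11, 24, 4]
  [15] addr=0x11 blk=4 s=0: VC-HIT | VC [11, 24, 8]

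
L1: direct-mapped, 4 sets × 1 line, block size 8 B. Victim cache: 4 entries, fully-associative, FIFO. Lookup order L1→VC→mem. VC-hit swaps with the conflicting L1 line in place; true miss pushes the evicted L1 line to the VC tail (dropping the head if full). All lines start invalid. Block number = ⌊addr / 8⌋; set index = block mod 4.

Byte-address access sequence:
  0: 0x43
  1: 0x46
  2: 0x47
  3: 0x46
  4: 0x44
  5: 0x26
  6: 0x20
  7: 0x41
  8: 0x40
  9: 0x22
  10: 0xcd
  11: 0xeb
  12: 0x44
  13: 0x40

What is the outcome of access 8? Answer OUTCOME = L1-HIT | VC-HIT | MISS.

OUTCOME = L1-HIT

#0 0x43→b8/s0 MISS; vc=[]
#1 0x46→b8/s0 L1-HIT; vc=[]
#2 0x47→b8/s0 L1-HIT; vc=[]
#3 0x46→b8/s0 L1-HIT; vc=[]
#4 0x44→b8/s0 L1-HIT; vc=[]
#5 0x26→b4/s0 MISS; vc=[8]
#6 0x20→b4/s0 L1-HIT; vc=[8]
#7 0x41→b8/s0 VC-HIT; vc=[4]
#8 0x40→b8/s0 L1-HIT; vc=[4]
#9 0x22→b4/s0 VC-HIT; vc=[8]
#10 0xcd→b25/s1 MISS; vc=[8]
#11 0xeb→b29/s1 MISS; vc=[8,25]
#12 0x44→b8/s0 VC-HIT; vc=[4,25]
#13 0x40→b8/s0 L1-HIT; vc=[4,25]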